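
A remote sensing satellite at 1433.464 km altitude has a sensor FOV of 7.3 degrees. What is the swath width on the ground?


FOV = 7.3 deg = 0.127409 rad
swath = 2 * alt * tan(FOV/2) = 2 * 1433.464 * tan(0.06370452)
swath = 2 * 1433.464 * 0.06379083
swath = 182.8837 km

182.8837 km


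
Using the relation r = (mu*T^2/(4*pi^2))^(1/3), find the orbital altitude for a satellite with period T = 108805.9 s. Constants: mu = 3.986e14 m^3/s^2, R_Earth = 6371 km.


T = 108805.9 s
r = (mu*T^2/(4*pi^2))^(1/3) = (3.986e14 * 108805.9^2 / (4*pi^2))^(1/3)
r = 4.9259971e+07 m = 49259.9708 km
alt = r - R_E = 49259.9708 - 6371 = 42888.9708 km

42888.9708 km


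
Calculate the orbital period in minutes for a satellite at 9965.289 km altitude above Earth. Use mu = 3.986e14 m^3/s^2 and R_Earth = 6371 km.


r = 16336.2890 km = 1.6336289e+07 m
T = 2*pi*sqrt(r^3/mu) = 2*pi*sqrt(4.3597363e+21 / 3.986e14)
T = 20779.7985 s = 346.3300 min

346.3300 minutes


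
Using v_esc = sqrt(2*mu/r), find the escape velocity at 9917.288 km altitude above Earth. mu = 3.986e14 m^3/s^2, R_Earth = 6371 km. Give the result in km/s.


r = 6371.0 + 9917.288 = 16288.2880 km = 1.6288288e+07 m
v_esc = sqrt(2*mu/r) = sqrt(2*3.986e14 / 1.6288288e+07)
v_esc = 6995.9376 m/s = 6.9959 km/s

6.9959 km/s


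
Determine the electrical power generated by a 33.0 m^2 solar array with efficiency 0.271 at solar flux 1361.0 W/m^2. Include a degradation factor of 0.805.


P = area * eta * S * degradation
P = 33.0 * 0.271 * 1361.0 * 0.805
P = 9797.9955 W

9797.9955 W


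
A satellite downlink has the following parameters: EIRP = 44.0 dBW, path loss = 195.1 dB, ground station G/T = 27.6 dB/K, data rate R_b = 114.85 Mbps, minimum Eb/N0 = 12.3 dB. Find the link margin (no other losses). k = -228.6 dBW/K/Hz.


C/N0 = EIRP - FSPL + G/T - k = 44.0 - 195.1 + 27.6 - (-228.6)
C/N0 = 105.1000 dB-Hz
R_b = 114.85 Mbps = 1.1485e+08 bps -> 10*log10(R_b) = 80.6013 dB-Hz
Eb/N0 = C/N0 - 10*log10(R_b) = 105.1000 - 80.6013 = 24.4987 dB
Margin = Eb/N0 - Eb/N0_req = 24.4987 - 12.3 = 12.1987 dB (link closes)

12.1987 dB


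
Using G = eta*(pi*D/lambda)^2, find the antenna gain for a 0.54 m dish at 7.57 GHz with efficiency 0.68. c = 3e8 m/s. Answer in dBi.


lambda = c/f = 3e8 / 7.57e+09 = 0.03963012 m
G = eta*(pi*D/lambda)^2 = 0.68*(pi*0.54/0.03963012)^2
G = 1246.0786 (linear)
G = 10*log10(1246.0786) = 30.9555 dBi

30.9555 dBi


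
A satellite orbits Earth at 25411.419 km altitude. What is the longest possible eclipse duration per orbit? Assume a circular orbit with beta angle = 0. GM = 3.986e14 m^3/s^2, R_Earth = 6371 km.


r = 31782.4190 km
T = 939.8107 min
Eclipse fraction = arcsin(R_E/r)/pi = arcsin(6371.0000/31782.4190)/pi
= arcsin(0.2004567)/pi = 0.06424261
Eclipse duration = 0.06424261 * 939.8107 = 60.3759 min

60.3759 minutes


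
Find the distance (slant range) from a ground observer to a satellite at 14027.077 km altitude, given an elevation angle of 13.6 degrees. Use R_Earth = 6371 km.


h = 14027.077 km, el = 13.6 deg
d = -R_E*sin(el) + sqrt((R_E*sin(el))^2 + 2*R_E*h + h^2)
d = -6371.0000*sin(0.2373648) + sqrt((6371.0000*0.2351421)^2 + 2*6371.0000*14027.077 + 14027.077^2)
d = 17937.3458 km

17937.3458 km


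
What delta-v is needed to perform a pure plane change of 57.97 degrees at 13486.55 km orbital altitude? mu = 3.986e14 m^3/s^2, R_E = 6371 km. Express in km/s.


r = 19857.5500 km = 1.985755e+07 m
V = sqrt(mu/r) = 4480.2868 m/s
di = 57.97 deg = 1.0118 rad
dV = 2*V*sin(di/2) = 2*4480.2868*sin(0.5058837)
dV = 4342.1204 m/s = 4.3421 km/s

4.3421 km/s


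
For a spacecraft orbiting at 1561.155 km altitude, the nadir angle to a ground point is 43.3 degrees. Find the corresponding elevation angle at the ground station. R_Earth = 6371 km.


r = R_E + alt = 7932.1550 km
Law of sines in the satellite / Earth-center / ground-point triangle:
  sin(nadir)/R_E = sin(90 + el)/r  =>  cos(el) = (r/R_E)*sin(nadir)
cos(el) = (7932.1550 / 6371.0000) * sin(43.3 deg) = 0.8538718
el = arccos(0.8538718) = 31.3647 deg
(Earth-central angle = 90 - nadir - el = 15.3353 deg)

31.3647 degrees


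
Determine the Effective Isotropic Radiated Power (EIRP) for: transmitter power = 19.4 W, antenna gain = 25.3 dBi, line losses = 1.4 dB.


Pt = 19.4 W = 12.8780 dBW
EIRP = Pt_dBW + Gt - losses = 12.8780 + 25.3 - 1.4 = 36.7780 dBW

36.7780 dBW


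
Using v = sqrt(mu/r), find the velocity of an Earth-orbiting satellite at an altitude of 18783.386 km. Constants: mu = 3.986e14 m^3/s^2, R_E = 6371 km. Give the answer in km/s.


r = R_E + alt = 6371.0 + 18783.386 = 25154.3860 km = 2.5154386e+07 m
v = sqrt(mu/r) = sqrt(3.986e14 / 2.5154386e+07) = 3980.7214 m/s = 3.9807 km/s

3.9807 km/s


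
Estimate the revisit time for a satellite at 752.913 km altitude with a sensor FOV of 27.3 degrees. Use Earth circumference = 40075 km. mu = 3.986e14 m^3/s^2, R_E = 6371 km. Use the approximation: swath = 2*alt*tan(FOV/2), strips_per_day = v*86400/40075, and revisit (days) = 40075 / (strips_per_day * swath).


swath = 2*752.913*tan(0.2382374) = 365.6889 km
v = sqrt(mu/r) = 7480.1334 m/s = 7.4801 km/s
strips/day = v*86400/40075 = 7.4801*86400/40075 = 16.1269
coverage/day = strips * swath = 16.1269 * 365.6889 = 5897.4107 km
revisit = 40075 / 5897.4107 = 6.7954 days

6.7954 days


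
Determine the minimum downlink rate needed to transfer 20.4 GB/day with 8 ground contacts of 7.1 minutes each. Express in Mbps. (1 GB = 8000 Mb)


total contact time = 8 * 7.1 * 60 = 3408.0000 s
data = 20.4 GB = 163200.0000 Mb
rate = 163200.0000 / 3408.0000 = 47.8873 Mbps

47.8873 Mbps


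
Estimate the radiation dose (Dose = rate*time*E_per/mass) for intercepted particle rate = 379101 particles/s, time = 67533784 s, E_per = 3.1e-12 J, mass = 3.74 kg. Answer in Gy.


Total energy deposited = rate * time * E_per
  = 379101 * 67533784 * 3.1e-12 = 79.3666 J
Dose = E_total / mass = 79.3666 / 3.74
Dose = 21.2210 Gy

21.2210 Gy


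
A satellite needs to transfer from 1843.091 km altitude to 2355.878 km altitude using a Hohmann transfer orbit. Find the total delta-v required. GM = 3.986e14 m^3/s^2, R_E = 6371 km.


r1 = 8214.0910 km = 8.214091e+06 m
r2 = 8726.8780 km = 8.726878e+06 m
dv1 = sqrt(mu/r1)*(sqrt(2*r2/(r1+r2)) - 1) = 104.6425 m/s
dv2 = sqrt(mu/r2)*(1 - sqrt(2*r1/(r1+r2))) = 103.0700 m/s
total dv = |dv1| + |dv2| = 104.6425 + 103.0700 = 207.7125 m/s = 0.2077125 km/s

0.2077 km/s


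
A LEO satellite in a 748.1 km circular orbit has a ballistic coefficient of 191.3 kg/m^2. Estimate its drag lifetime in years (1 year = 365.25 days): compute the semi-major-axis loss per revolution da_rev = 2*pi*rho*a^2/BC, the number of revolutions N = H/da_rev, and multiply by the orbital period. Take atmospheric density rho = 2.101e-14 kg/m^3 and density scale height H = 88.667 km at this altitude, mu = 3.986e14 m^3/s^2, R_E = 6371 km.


a = R_E + alt = 7119.1000 km = 7.1191e+06 m
da_rev = 2*pi*rho*a^2/BC = 2*pi*2.101e-14*(7.1191e+06)^2/191.3 = 0.0349736643 m per revolution
N = H/da_rev = 88667.0000 m / 0.0349736643 m = 2.5352505e+06 revolutions
P = 2*pi*sqrt(a^3/mu) = 5977.9030 s
lifetime = N*P = 2.5352505e+06 * 5977.9030 = 1.5155481e+10 s = 175410.6653 days
years = 175410.6653 / 365.25 = 480.2482 years

480.2482 years


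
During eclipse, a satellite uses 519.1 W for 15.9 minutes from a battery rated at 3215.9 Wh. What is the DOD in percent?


E_used = P * t / 60 = 519.1 * 15.9 / 60 = 137.5615 Wh
DOD = E_used / E_total * 100 = 137.5615 / 3215.9 * 100
DOD = 4.2775 %

4.2775 %


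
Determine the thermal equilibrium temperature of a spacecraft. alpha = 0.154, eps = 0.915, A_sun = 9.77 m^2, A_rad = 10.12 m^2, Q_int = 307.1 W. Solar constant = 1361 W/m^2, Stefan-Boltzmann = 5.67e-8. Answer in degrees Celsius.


Numerator = alpha*S*A_sun + Q_int = 0.154*1361*9.77 + 307.1 = 2354.8334 W
Denominator = eps*sigma*A_rad = 0.915*5.67e-8*10.12 = 5.2503066e-07 W/K^4
T^4 = 4.485135e+09 K^4
T = 258.7878 K = -14.3622 C

-14.3622 degrees Celsius


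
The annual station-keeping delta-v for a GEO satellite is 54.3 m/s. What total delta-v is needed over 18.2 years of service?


dV = rate * years = 54.3 * 18.2
dV = 988.2600 m/s

988.2600 m/s


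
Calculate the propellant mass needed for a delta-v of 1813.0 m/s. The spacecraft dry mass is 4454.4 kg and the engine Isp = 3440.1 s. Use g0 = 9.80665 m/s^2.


ve = Isp * g0 = 3440.1 * 9.80665 = 33735.856665 m/s
mass ratio = exp(dv/ve) = exp(1813.0/33735.856665) = 1.05521131
m_prop = m_dry * (mr - 1) = 4454.4 * (1.05521131 - 1)
m_prop = 245.9333 kg

245.9333 kg


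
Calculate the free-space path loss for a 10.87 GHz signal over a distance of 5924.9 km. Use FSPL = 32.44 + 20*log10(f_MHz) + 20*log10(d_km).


f = 10.87 GHz = 10870.0000 MHz
d = 5924.9 km
FSPL = 32.44 + 20*log10(10870.0000) + 20*log10(5924.9)
FSPL = 32.44 + 80.7246 + 75.4536
FSPL = 188.6182 dB

188.6182 dB


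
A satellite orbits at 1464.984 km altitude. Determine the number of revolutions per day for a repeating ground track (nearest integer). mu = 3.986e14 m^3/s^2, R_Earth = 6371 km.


r = 7.835984e+06 m
T = 2*pi*sqrt(r^3/mu) = 6903.2171 s = 115.0536 min
revs/day = 1440 / 115.0536 = 12.5159
Rounded: 13 revolutions per day

13 revolutions per day


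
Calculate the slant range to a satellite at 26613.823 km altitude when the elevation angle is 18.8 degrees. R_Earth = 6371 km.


h = 26613.823 km, el = 18.8 deg
d = -R_E*sin(el) + sqrt((R_E*sin(el))^2 + 2*R_E*h + h^2)
d = -6371.0000*sin(0.3281219) + sqrt((6371.0000*0.3222657)^2 + 2*6371.0000*26613.823 + 26613.823^2)
d = 30375.6034 km

30375.6034 km


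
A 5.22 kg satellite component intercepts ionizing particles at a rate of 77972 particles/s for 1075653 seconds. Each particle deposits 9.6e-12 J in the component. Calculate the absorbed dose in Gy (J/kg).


Total energy deposited = rate * time * E_per
  = 77972 * 1075653 * 9.6e-12 = 0.8051598 J
Dose = E_total / mass = 0.8051598 / 5.22
Dose = 0.1542452 Gy

0.1542 Gy


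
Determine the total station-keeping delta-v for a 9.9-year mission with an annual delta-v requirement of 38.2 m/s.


dV = rate * years = 38.2 * 9.9
dV = 378.1800 m/s

378.1800 m/s


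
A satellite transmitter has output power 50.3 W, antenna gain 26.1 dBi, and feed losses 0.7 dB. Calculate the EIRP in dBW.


Pt = 50.3 W = 17.0157 dBW
EIRP = Pt_dBW + Gt - losses = 17.0157 + 26.1 - 0.7 = 42.4157 dBW

42.4157 dBW


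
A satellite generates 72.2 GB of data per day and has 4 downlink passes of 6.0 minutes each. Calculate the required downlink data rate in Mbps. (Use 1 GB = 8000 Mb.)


total contact time = 4 * 6.0 * 60 = 1440.0000 s
data = 72.2 GB = 577600.0000 Mb
rate = 577600.0000 / 1440.0000 = 401.1111 Mbps

401.1111 Mbps


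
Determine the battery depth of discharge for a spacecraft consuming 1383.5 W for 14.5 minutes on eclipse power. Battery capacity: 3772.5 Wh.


E_used = P * t / 60 = 1383.5 * 14.5 / 60 = 334.3458 Wh
DOD = E_used / E_total * 100 = 334.3458 / 3772.5 * 100
DOD = 8.8627 %

8.8627 %


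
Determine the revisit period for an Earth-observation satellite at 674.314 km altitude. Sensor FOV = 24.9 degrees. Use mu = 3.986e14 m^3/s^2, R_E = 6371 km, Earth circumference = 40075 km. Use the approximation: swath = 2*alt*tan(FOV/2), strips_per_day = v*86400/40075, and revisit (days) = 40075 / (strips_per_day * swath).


swath = 2*674.314*tan(0.2172935) = 297.7491 km
v = sqrt(mu/r) = 7521.7426 m/s = 7.5217 km/s
strips/day = v*86400/40075 = 7.5217*86400/40075 = 16.2166
coverage/day = strips * swath = 16.2166 * 297.7491 = 4828.4660 km
revisit = 40075 / 4828.4660 = 8.2997 days

8.2997 days


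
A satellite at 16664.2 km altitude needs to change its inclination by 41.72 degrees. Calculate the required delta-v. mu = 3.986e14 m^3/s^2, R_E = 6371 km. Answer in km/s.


r = 23035.2000 km = 2.30352e+07 m
V = sqrt(mu/r) = 4159.8019 m/s
di = 41.72 deg = 0.7281514 rad
dV = 2*V*sin(di/2) = 2*4159.8019*sin(0.3640757)
dV = 2962.4921 m/s = 2.9625 km/s

2.9625 km/s


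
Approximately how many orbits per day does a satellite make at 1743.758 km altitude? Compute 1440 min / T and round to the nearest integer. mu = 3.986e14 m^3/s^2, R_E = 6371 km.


r = 8.114758e+06 m
T = 2*pi*sqrt(r^3/mu) = 7274.8590 s = 121.2476 min
revs/day = 1440 / 121.2476 = 11.8765
Rounded: 12 revolutions per day

12 revolutions per day


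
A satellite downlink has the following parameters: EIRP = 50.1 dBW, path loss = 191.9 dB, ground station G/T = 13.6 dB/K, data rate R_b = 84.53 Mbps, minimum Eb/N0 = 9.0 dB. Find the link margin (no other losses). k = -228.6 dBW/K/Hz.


C/N0 = EIRP - FSPL + G/T - k = 50.1 - 191.9 + 13.6 - (-228.6)
C/N0 = 100.4000 dB-Hz
R_b = 84.53 Mbps = 8.453e+07 bps -> 10*log10(R_b) = 79.2701 dB-Hz
Eb/N0 = C/N0 - 10*log10(R_b) = 100.4000 - 79.2701 = 21.1299 dB
Margin = Eb/N0 - Eb/N0_req = 21.1299 - 9.0 = 12.1299 dB (link closes)

12.1299 dB


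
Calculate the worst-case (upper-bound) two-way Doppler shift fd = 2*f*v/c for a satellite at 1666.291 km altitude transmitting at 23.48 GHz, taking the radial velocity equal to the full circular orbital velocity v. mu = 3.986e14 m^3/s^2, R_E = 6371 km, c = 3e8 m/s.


r = 8.037291e+06 m
v = sqrt(mu/r) = 7042.2883 m/s (worst-case radial velocity)
f = 23.48 GHz = 2.348e+10 Hz
fd = 2*f*v/c = 2*2.348e+10*7042.2883/3.0e+08
fd = 1.1023529e+06 Hz

1.1024e+06 Hz


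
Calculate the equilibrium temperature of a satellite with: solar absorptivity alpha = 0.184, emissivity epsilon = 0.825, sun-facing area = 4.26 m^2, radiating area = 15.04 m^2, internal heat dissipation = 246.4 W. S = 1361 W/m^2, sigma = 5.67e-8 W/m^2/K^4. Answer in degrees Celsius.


Numerator = alpha*S*A_sun + Q_int = 0.184*1361*4.26 + 246.4 = 1313.2062 W
Denominator = eps*sigma*A_rad = 0.825*5.67e-8*15.04 = 7.035336e-07 W/K^4
T^4 = 1.8665864e+09 K^4
T = 207.8557 K = -65.2943 C

-65.2943 degrees Celsius


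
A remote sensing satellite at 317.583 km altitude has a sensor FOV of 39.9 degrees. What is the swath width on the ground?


FOV = 39.9 deg = 0.6963864 rad
swath = 2 * alt * tan(FOV/2) = 2 * 317.583 * tan(0.3481932)
swath = 2 * 317.583 * 0.3629823
swath = 230.5540 km

230.5540 km


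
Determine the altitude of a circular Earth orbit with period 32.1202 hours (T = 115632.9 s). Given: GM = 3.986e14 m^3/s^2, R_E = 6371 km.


T = 115632.9 s
r = (mu*T^2/(4*pi^2))^(1/3) = (3.986e14 * 115632.9^2 / (4*pi^2))^(1/3)
r = 5.1299539e+07 m = 51299.5392 km
alt = r - R_E = 51299.5392 - 6371 = 44928.5392 km

44928.5392 km


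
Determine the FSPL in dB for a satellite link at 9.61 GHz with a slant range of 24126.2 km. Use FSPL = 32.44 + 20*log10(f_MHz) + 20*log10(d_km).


f = 9.61 GHz = 9610.0000 MHz
d = 24126.2 km
FSPL = 32.44 + 20*log10(9610.0000) + 20*log10(24126.2)
FSPL = 32.44 + 79.6545 + 87.6498
FSPL = 199.7442 dB

199.7442 dB


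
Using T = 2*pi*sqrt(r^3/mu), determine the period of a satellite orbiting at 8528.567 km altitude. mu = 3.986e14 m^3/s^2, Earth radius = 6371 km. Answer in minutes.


r = 14899.5670 km = 1.4899567e+07 m
T = 2*pi*sqrt(r^3/mu) = 2*pi*sqrt(3.3076606e+21 / 3.986e14)
T = 18099.7132 s = 301.6619 min

301.6619 minutes


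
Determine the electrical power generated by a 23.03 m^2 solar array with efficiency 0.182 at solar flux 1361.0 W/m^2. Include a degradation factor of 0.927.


P = area * eta * S * degradation
P = 23.03 * 0.182 * 1361.0 * 0.927
P = 5288.1429 W

5288.1429 W


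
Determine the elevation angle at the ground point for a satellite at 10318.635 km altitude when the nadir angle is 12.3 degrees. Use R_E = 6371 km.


r = R_E + alt = 16689.6350 km
Law of sines in the satellite / Earth-center / ground-point triangle:
  sin(nadir)/R_E = sin(90 + el)/r  =>  cos(el) = (r/R_E)*sin(nadir)
cos(el) = (16689.6350 / 6371.0000) * sin(12.3 deg) = 0.5580599
el = arccos(0.5580599) = 56.0783 deg
(Earth-central angle = 90 - nadir - el = 21.6217 deg)

56.0783 degrees


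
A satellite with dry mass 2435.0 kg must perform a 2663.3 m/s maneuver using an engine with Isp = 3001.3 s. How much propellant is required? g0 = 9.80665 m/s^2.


ve = Isp * g0 = 3001.3 * 9.80665 = 29432.698645 m/s
mass ratio = exp(dv/ve) = exp(2663.3/29432.698645) = 1.09470815
m_prop = m_dry * (mr - 1) = 2435.0 * (1.09470815 - 1)
m_prop = 230.6143 kg

230.6143 kg


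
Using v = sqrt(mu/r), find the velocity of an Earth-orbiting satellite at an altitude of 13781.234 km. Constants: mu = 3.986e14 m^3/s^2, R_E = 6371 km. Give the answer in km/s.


r = R_E + alt = 6371.0 + 13781.234 = 20152.2340 km = 2.0152234e+07 m
v = sqrt(mu/r) = sqrt(3.986e14 / 2.0152234e+07) = 4447.4088 m/s = 4.4474 km/s

4.4474 km/s


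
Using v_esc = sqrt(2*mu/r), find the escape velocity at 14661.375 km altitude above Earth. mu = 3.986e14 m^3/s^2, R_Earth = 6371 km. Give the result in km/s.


r = 6371.0 + 14661.375 = 21032.3750 km = 2.1032375e+07 m
v_esc = sqrt(2*mu/r) = sqrt(2*3.986e14 / 2.1032375e+07)
v_esc = 6156.5794 m/s = 6.1566 km/s

6.1566 km/s


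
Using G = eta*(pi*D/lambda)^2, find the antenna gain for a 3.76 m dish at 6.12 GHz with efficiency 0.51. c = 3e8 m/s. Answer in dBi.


lambda = c/f = 3e8 / 6.12e+09 = 0.04901961 m
G = eta*(pi*D/lambda)^2 = 0.51*(pi*3.76/0.04901961)^2
G = 29614.6051 (linear)
G = 10*log10(29614.6051) = 44.7151 dBi

44.7151 dBi


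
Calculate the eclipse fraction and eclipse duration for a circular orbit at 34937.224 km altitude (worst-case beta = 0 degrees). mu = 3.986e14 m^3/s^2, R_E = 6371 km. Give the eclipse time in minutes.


r = 41308.2240 km
T = 1392.5627 min
Eclipse fraction = arcsin(R_E/r)/pi = arcsin(6371.0000/41308.2240)/pi
= arcsin(0.1542308)/pi = 0.04928993
Eclipse duration = 0.04928993 * 1392.5627 = 68.6393 min

68.6393 minutes


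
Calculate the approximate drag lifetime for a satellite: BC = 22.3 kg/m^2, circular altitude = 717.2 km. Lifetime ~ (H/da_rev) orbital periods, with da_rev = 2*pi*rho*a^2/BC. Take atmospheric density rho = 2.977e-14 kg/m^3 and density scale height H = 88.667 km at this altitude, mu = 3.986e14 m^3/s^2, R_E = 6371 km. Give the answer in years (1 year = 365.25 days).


a = R_E + alt = 7088.2000 km = 7.0882e+06 m
da_rev = 2*pi*rho*a^2/BC = 2*pi*2.977e-14*(7.0882e+06)^2/22.3 = 0.421430309 m per revolution
N = H/da_rev = 88667.0000 m / 0.421430309 m = 210395.4040 revolutions
P = 2*pi*sqrt(a^3/mu) = 5939.0252 s
lifetime = N*P = 210395.4040 * 5939.0252 = 1.2495436e+09 s = 14462.3102 days
years = 14462.3102 / 365.25 = 39.5956 years

39.5956 years


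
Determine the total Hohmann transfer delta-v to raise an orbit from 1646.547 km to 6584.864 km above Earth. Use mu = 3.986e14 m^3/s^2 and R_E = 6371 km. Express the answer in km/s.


r1 = 8017.5470 km = 8.017547e+06 m
r2 = 12955.8640 km = 1.2955864e+07 m
dv1 = sqrt(mu/r1)*(sqrt(2*r2/(r1+r2)) - 1) = 786.2569 m/s
dv2 = sqrt(mu/r2)*(1 - sqrt(2*r1/(r1+r2))) = 696.7665 m/s
total dv = |dv1| + |dv2| = 786.2569 + 696.7665 = 1483.0234 m/s = 1.4830 km/s

1.4830 km/s


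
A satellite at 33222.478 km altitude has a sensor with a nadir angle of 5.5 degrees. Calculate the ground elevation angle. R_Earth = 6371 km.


r = R_E + alt = 39593.4780 km
Law of sines in the satellite / Earth-center / ground-point triangle:
  sin(nadir)/R_E = sin(90 + el)/r  =>  cos(el) = (r/R_E)*sin(nadir)
cos(el) = (39593.4780 / 6371.0000) * sin(5.5 deg) = 0.5956469
el = arccos(0.5956469) = 53.4412 deg
(Earth-central angle = 90 - nadir - el = 31.0588 deg)

53.4412 degrees


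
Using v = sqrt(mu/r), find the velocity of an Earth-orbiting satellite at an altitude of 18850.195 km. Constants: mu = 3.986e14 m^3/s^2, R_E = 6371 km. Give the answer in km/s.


r = R_E + alt = 6371.0 + 18850.195 = 25221.1950 km = 2.5221195e+07 m
v = sqrt(mu/r) = sqrt(3.986e14 / 2.5221195e+07) = 3975.4456 m/s = 3.9754 km/s

3.9754 km/s


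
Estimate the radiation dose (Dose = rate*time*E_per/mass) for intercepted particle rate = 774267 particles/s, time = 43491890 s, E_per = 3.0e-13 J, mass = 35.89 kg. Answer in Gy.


Total energy deposited = rate * time * E_per
  = 774267 * 43491890 * 3.0e-13 = 10.1023 J
Dose = E_total / mass = 10.1023 / 35.89
Dose = 0.2814795 Gy

0.2815 Gy


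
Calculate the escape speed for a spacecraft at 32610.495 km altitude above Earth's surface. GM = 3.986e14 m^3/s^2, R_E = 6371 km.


r = 6371.0 + 32610.495 = 38981.4950 km = 3.8981495e+07 m
v_esc = sqrt(2*mu/r) = sqrt(2*3.986e14 / 3.8981495e+07)
v_esc = 4522.2483 m/s = 4.5222 km/s

4.5222 km/s


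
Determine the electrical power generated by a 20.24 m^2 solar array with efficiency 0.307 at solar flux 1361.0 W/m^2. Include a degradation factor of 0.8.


P = area * eta * S * degradation
P = 20.24 * 0.307 * 1361.0 * 0.8
P = 6765.4548 W

6765.4548 W


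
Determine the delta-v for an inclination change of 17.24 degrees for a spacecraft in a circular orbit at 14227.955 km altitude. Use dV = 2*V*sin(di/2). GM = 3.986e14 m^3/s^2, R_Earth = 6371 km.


r = 20598.9550 km = 2.0598955e+07 m
V = sqrt(mu/r) = 4398.9199 m/s
di = 17.24 deg = 0.3008948 rad
dV = 2*V*sin(di/2) = 2*4398.9199*sin(0.1504474)
dV = 1318.6244 m/s = 1.3186 km/s

1.3186 km/s


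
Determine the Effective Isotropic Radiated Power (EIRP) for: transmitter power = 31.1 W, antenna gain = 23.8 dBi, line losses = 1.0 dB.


Pt = 31.1 W = 14.9276 dBW
EIRP = Pt_dBW + Gt - losses = 14.9276 + 23.8 - 1.0 = 37.7276 dBW

37.7276 dBW


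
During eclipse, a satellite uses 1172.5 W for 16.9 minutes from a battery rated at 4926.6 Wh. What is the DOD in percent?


E_used = P * t / 60 = 1172.5 * 16.9 / 60 = 330.2542 Wh
DOD = E_used / E_total * 100 = 330.2542 / 4926.6 * 100
DOD = 6.7035 %

6.7035 %


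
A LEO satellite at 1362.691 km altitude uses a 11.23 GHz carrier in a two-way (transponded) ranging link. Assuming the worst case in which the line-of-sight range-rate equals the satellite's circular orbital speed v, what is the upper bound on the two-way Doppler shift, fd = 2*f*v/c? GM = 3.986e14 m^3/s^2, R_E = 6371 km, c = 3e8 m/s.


r = 7.733691e+06 m
v = sqrt(mu/r) = 7179.1866 m/s (worst-case radial velocity)
f = 11.23 GHz = 1.123e+10 Hz
fd = 2*f*v/c = 2*1.123e+10*7179.1866/3.0e+08
fd = 537481.7673 Hz

537481.7673 Hz


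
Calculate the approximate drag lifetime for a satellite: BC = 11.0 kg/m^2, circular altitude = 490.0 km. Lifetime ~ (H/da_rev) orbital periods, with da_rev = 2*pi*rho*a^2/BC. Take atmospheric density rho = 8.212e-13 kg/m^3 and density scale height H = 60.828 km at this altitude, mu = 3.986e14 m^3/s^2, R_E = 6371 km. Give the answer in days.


a = R_E + alt = 6861.0000 km = 6.861e+06 m
da_rev = 2*pi*rho*a^2/BC = 2*pi*8.212e-13*(6.861e+06)^2/11.0 = 22.080605 m per revolution
N = H/da_rev = 60828.0000 m / 22.080605 m = 2754.8159 revolutions
P = 2*pi*sqrt(a^3/mu) = 5655.7779 s
lifetime = N*P = 2754.8159 * 5655.7779 = 1.5580627e+07 s = 180.3313 days

180.3313 days


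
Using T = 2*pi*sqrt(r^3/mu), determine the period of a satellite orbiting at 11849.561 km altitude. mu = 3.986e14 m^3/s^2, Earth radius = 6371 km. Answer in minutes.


r = 18220.5610 km = 1.8220561e+07 m
T = 2*pi*sqrt(r^3/mu) = 2*pi*sqrt(6.049023e+21 / 3.986e14)
T = 24476.7548 s = 407.9459 min

407.9459 minutes


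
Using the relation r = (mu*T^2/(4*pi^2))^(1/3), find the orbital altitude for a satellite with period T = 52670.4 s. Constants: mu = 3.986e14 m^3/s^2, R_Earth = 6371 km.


T = 52670.4 s
r = (mu*T^2/(4*pi^2))^(1/3) = (3.986e14 * 52670.4^2 / (4*pi^2))^(1/3)
r = 3.036945e+07 m = 30369.4502 km
alt = r - R_E = 30369.4502 - 6371 = 23998.4502 km

23998.4502 km


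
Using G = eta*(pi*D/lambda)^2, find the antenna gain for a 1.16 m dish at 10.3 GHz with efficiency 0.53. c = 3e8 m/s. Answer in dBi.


lambda = c/f = 3e8 / 1.03e+10 = 0.02912621 m
G = eta*(pi*D/lambda)^2 = 0.53*(pi*1.16/0.02912621)^2
G = 8297.0467 (linear)
G = 10*log10(8297.0467) = 39.1892 dBi

39.1892 dBi


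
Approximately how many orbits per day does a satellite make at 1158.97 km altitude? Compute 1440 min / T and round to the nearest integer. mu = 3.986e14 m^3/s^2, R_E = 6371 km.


r = 7.52997e+06 m
T = 2*pi*sqrt(r^3/mu) = 6502.8104 s = 108.3802 min
revs/day = 1440 / 108.3802 = 13.2866
Rounded: 13 revolutions per day

13 revolutions per day


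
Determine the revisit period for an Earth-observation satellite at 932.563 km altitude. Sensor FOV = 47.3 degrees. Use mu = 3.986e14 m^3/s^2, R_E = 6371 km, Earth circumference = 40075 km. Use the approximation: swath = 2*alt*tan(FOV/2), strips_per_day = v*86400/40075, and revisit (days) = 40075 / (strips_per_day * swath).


swath = 2*932.563*tan(0.4127704) = 816.7926 km
v = sqrt(mu/r) = 7387.5640 m/s = 7.3876 km/s
strips/day = v*86400/40075 = 7.3876*86400/40075 = 15.9273
coverage/day = strips * swath = 15.9273 * 816.7926 = 13009.2793 km
revisit = 40075 / 13009.2793 = 3.0805 days

3.0805 days


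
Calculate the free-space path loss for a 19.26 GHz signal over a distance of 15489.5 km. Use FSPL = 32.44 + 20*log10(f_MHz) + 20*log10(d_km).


f = 19.26 GHz = 19260.0000 MHz
d = 15489.5 km
FSPL = 32.44 + 20*log10(19260.0000) + 20*log10(15489.5)
FSPL = 32.44 + 85.6931 + 83.8007
FSPL = 201.9339 dB

201.9339 dB


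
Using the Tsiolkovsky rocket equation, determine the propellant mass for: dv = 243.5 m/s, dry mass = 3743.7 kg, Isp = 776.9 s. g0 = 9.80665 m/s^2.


ve = Isp * g0 = 776.9 * 9.80665 = 7618.786385 m/s
mass ratio = exp(dv/ve) = exp(243.5/7618.786385) = 1.03247669
m_prop = m_dry * (mr - 1) = 3743.7 * (1.03247669 - 1)
m_prop = 121.5830 kg

121.5830 kg


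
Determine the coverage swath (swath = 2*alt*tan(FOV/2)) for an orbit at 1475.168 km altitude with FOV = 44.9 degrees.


FOV = 44.9 deg = 0.7836528 rad
swath = 2 * alt * tan(FOV/2) = 2 * 1475.168 * tan(0.3918264)
swath = 2 * 1475.168 * 0.4131915
swath = 1219.0539 km

1219.0539 km


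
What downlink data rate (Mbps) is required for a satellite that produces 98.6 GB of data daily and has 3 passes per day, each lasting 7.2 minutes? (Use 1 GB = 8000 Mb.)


total contact time = 3 * 7.2 * 60 = 1296.0000 s
data = 98.6 GB = 788800.0000 Mb
rate = 788800.0000 / 1296.0000 = 608.6420 Mbps

608.6420 Mbps


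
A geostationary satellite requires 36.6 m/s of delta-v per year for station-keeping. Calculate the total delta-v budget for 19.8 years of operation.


dV = rate * years = 36.6 * 19.8
dV = 724.6800 m/s

724.6800 m/s


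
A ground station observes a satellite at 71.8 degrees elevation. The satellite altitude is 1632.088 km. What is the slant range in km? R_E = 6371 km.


h = 1632.088 km, el = 71.8 deg
d = -R_E*sin(el) + sqrt((R_E*sin(el))^2 + 2*R_E*h + h^2)
d = -6371.0000*sin(1.2531) + sqrt((6371.0000*0.9499721)^2 + 2*6371.0000*1632.088 + 1632.088^2)
d = 1699.4874 km

1699.4874 km


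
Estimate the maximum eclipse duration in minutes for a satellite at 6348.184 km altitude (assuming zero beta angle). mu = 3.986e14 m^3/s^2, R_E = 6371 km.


r = 12719.1840 km
T = 237.9298 min
Eclipse fraction = arcsin(R_E/r)/pi = arcsin(6371.0000/12719.1840)/pi
= arcsin(0.5008969)/pi = 0.1669964
Eclipse duration = 0.1669964 * 237.9298 = 39.7334 min

39.7334 minutes


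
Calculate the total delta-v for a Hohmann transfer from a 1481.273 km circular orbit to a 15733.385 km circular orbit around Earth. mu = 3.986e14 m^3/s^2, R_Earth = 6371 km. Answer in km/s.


r1 = 7852.2730 km = 7.852273e+06 m
r2 = 22104.3850 km = 2.2104385e+07 m
dv1 = sqrt(mu/r1)*(sqrt(2*r2/(r1+r2)) - 1) = 1530.4558 m/s
dv2 = sqrt(mu/r2)*(1 - sqrt(2*r1/(r1+r2))) = 1171.8351 m/s
total dv = |dv1| + |dv2| = 1530.4558 + 1171.8351 = 2702.2909 m/s = 2.7023 km/s

2.7023 km/s


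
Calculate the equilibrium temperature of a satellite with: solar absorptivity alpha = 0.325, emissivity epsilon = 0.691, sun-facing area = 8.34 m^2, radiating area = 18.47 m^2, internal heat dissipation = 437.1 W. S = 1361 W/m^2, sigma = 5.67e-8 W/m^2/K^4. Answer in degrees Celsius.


Numerator = alpha*S*A_sun + Q_int = 0.325*1361*8.34 + 437.1 = 4126.0905 W
Denominator = eps*sigma*A_rad = 0.691*5.67e-8*18.47 = 7.2364906e-07 W/K^4
T^4 = 5.7017838e+09 K^4
T = 274.7911 K = 1.6411 C

1.6411 degrees Celsius


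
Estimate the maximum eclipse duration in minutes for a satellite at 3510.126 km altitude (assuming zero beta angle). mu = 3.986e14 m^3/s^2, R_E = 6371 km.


r = 9881.1260 km
T = 162.9182 min
Eclipse fraction = arcsin(R_E/r)/pi = arcsin(6371.0000/9881.1260)/pi
= arcsin(0.6447646)/pi = 0.2230446
Eclipse duration = 0.2230446 * 162.9182 = 36.3380 min

36.3380 minutes


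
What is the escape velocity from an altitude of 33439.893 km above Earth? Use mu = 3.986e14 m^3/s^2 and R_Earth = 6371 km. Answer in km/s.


r = 6371.0 + 33439.893 = 39810.8930 km = 3.9810893e+07 m
v_esc = sqrt(2*mu/r) = sqrt(2*3.986e14 / 3.9810893e+07)
v_esc = 4474.8933 m/s = 4.4749 km/s

4.4749 km/s


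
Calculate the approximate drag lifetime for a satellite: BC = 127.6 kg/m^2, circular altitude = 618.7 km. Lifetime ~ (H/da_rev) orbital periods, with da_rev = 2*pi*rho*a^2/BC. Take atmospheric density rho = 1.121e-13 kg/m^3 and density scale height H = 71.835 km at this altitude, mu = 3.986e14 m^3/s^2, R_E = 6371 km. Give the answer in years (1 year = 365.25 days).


a = R_E + alt = 6989.7000 km = 6.9897e+06 m
da_rev = 2*pi*rho*a^2/BC = 2*pi*1.121e-13*(6.9897e+06)^2/127.6 = 0.269681949 m per revolution
N = H/da_rev = 71835.0000 m / 0.269681949 m = 266369.3294 revolutions
P = 2*pi*sqrt(a^3/mu) = 5815.6602 s
lifetime = N*P = 266369.3294 * 5815.6602 = 1.5491135e+09 s = 17929.5546 days
years = 17929.5546 / 365.25 = 49.0884 years

49.0884 years


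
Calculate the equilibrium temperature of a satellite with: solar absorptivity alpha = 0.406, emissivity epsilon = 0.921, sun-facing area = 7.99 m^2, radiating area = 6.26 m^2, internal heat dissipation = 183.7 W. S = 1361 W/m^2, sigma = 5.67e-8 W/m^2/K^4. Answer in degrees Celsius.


Numerator = alpha*S*A_sun + Q_int = 0.406*1361*7.99 + 183.7 = 4598.7023 W
Denominator = eps*sigma*A_rad = 0.921*5.67e-8*6.26 = 3.2690158e-07 W/K^4
T^4 = 1.4067544e+10 K^4
T = 344.3932 K = 71.2432 C

71.2432 degrees Celsius


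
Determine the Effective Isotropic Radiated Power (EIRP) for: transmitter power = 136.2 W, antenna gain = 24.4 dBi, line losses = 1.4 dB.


Pt = 136.2 W = 21.3418 dBW
EIRP = Pt_dBW + Gt - losses = 21.3418 + 24.4 - 1.4 = 44.3418 dBW

44.3418 dBW


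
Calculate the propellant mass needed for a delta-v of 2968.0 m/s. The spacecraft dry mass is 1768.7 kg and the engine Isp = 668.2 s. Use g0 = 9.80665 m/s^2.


ve = Isp * g0 = 668.2 * 9.80665 = 6552.803530 m/s
mass ratio = exp(dv/ve) = exp(2968.0/6552.803530) = 1.57292337
m_prop = m_dry * (mr - 1) = 1768.7 * (1.57292337 - 1)
m_prop = 1013.3296 kg

1013.3296 kg


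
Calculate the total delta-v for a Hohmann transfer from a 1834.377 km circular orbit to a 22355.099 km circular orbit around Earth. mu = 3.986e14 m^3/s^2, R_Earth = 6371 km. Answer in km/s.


r1 = 8205.3770 km = 8.205377e+06 m
r2 = 28726.0990 km = 2.8726099e+07 m
dv1 = sqrt(mu/r1)*(sqrt(2*r2/(r1+r2)) - 1) = 1723.3089 m/s
dv2 = sqrt(mu/r2)*(1 - sqrt(2*r1/(r1+r2))) = 1241.9230 m/s
total dv = |dv1| + |dv2| = 1723.3089 + 1241.9230 = 2965.2319 m/s = 2.9652 km/s

2.9652 km/s


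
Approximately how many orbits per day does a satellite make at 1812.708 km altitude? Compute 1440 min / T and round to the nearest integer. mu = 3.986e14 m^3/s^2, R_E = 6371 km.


r = 8.183708e+06 m
T = 2*pi*sqrt(r^3/mu) = 7367.7759 s = 122.7963 min
revs/day = 1440 / 122.7963 = 11.7267
Rounded: 12 revolutions per day

12 revolutions per day


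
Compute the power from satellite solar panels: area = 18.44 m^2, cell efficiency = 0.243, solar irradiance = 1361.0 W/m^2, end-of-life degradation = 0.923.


P = area * eta * S * degradation
P = 18.44 * 0.243 * 1361.0 * 0.923
P = 5628.9451 W

5628.9451 W


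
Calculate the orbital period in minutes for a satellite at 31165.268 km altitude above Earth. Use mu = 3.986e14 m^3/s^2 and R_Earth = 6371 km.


r = 37536.2680 km = 3.7536268e+07 m
T = 2*pi*sqrt(r^3/mu) = 2*pi*sqrt(5.2887529e+22 / 3.986e14)
T = 72374.8802 s = 1206.2480 min

1206.2480 minutes


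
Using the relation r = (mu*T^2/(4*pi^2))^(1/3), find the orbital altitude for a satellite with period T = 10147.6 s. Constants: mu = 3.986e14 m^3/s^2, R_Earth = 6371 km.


T = 10147.6 s
r = (mu*T^2/(4*pi^2))^(1/3) = (3.986e14 * 10147.6^2 / (4*pi^2))^(1/3)
r = 1.013059e+07 m = 10130.5902 km
alt = r - R_E = 10130.5902 - 6371 = 3759.5902 km

3759.5902 km


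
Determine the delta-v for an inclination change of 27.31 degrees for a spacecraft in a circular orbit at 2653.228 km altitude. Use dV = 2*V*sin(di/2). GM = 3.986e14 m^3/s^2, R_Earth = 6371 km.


r = 9024.2280 km = 9.024228e+06 m
V = sqrt(mu/r) = 6646.0502 m/s
di = 27.31 deg = 0.4766494 rad
dV = 2*V*sin(di/2) = 2*6646.0502*sin(0.2383247)
dV = 3137.9329 m/s = 3.1379 km/s

3.1379 km/s


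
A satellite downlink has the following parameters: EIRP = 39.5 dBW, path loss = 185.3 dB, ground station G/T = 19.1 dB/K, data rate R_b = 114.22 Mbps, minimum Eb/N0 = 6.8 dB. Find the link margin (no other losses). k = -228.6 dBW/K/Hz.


C/N0 = EIRP - FSPL + G/T - k = 39.5 - 185.3 + 19.1 - (-228.6)
C/N0 = 101.9000 dB-Hz
R_b = 114.22 Mbps = 1.1422e+08 bps -> 10*log10(R_b) = 80.5774 dB-Hz
Eb/N0 = C/N0 - 10*log10(R_b) = 101.9000 - 80.5774 = 21.3226 dB
Margin = Eb/N0 - Eb/N0_req = 21.3226 - 6.8 = 14.5226 dB (link closes)

14.5226 dB


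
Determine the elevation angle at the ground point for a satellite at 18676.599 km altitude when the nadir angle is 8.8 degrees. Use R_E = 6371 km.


r = R_E + alt = 25047.5990 km
Law of sines in the satellite / Earth-center / ground-point triangle:
  sin(nadir)/R_E = sin(90 + el)/r  =>  cos(el) = (r/R_E)*sin(nadir)
cos(el) = (25047.5990 / 6371.0000) * sin(8.8 deg) = 0.6014641
el = arccos(0.6014641) = 53.0252 deg
(Earth-central angle = 90 - nadir - el = 28.1748 deg)

53.0252 degrees


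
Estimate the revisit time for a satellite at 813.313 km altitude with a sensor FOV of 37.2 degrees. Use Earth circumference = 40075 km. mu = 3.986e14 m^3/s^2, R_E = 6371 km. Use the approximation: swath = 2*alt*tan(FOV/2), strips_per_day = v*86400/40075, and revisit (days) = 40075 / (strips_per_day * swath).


swath = 2*813.313*tan(0.3246312) = 547.4201 km
v = sqrt(mu/r) = 7448.6235 m/s = 7.4486 km/s
strips/day = v*86400/40075 = 7.4486*86400/40075 = 16.0589
coverage/day = strips * swath = 16.0589 * 547.4201 = 8790.9741 km
revisit = 40075 / 8790.9741 = 4.5587 days

4.5587 days


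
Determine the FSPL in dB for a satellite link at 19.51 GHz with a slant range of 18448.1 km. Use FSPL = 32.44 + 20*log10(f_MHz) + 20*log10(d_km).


f = 19.51 GHz = 19510.0000 MHz
d = 18448.1 km
FSPL = 32.44 + 20*log10(19510.0000) + 20*log10(18448.1)
FSPL = 32.44 + 85.8051 + 85.3190
FSPL = 203.5642 dB

203.5642 dB


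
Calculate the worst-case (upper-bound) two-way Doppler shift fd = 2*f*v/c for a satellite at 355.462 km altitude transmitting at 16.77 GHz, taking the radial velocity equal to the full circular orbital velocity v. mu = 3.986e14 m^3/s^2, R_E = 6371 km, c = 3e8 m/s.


r = 6.726462e+06 m
v = sqrt(mu/r) = 7697.9538 m/s (worst-case radial velocity)
f = 16.77 GHz = 1.677e+10 Hz
fd = 2*f*v/c = 2*1.677e+10*7697.9538/3.0e+08
fd = 860631.2355 Hz

860631.2355 Hz


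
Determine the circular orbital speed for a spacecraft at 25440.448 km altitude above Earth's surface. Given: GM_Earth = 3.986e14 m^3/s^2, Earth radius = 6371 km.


r = R_E + alt = 6371.0 + 25440.448 = 31811.4480 km = 3.1811448e+07 m
v = sqrt(mu/r) = sqrt(3.986e14 / 3.1811448e+07) = 3539.7854 m/s = 3.5398 km/s

3.5398 km/s


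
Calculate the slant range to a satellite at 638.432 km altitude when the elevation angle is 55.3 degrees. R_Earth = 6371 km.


h = 638.432 km, el = 55.3 deg
d = -R_E*sin(el) + sqrt((R_E*sin(el))^2 + 2*R_E*h + h^2)
d = -6371.0000*sin(0.9651671) + sqrt((6371.0000*0.822144)^2 + 2*6371.0000*638.432 + 638.432^2)
d = 760.2767 km

760.2767 km


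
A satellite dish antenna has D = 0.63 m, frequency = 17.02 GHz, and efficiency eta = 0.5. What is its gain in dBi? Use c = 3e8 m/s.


lambda = c/f = 3e8 / 1.702e+10 = 0.01762632 m
G = eta*(pi*D/lambda)^2 = 0.5*(pi*0.63/0.01762632)^2
G = 6304.1632 (linear)
G = 10*log10(6304.1632) = 37.9963 dBi

37.9963 dBi


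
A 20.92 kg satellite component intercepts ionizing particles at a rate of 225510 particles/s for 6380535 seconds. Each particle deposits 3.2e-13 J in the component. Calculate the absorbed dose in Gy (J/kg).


Total energy deposited = rate * time * E_per
  = 225510 * 6380535 * 3.2e-13 = 0.4604398 J
Dose = E_total / mass = 0.4604398 / 20.92
Dose = 0.02200955 Gy

0.0220 Gy


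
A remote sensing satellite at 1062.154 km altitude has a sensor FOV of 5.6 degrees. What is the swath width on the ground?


FOV = 5.6 deg = 0.09773844 rad
swath = 2 * alt * tan(FOV/2) = 2 * 1062.154 * tan(0.04886922)
swath = 2 * 1062.154 * 0.04890816
swath = 103.8960 km

103.8960 km


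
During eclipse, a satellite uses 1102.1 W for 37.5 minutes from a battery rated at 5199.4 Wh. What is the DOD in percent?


E_used = P * t / 60 = 1102.1 * 37.5 / 60 = 688.8125 Wh
DOD = E_used / E_total * 100 = 688.8125 / 5199.4 * 100
DOD = 13.2479 %

13.2479 %


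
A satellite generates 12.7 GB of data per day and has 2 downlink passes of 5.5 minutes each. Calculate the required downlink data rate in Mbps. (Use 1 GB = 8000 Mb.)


total contact time = 2 * 5.5 * 60 = 660.0000 s
data = 12.7 GB = 101600.0000 Mb
rate = 101600.0000 / 660.0000 = 153.9394 Mbps

153.9394 Mbps


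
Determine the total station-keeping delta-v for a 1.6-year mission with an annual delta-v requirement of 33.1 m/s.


dV = rate * years = 33.1 * 1.6
dV = 52.9600 m/s

52.9600 m/s


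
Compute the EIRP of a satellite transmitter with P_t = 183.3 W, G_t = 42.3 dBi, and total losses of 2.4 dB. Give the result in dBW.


Pt = 183.3 W = 22.6316 dBW
EIRP = Pt_dBW + Gt - losses = 22.6316 + 42.3 - 2.4 = 62.5316 dBW

62.5316 dBW


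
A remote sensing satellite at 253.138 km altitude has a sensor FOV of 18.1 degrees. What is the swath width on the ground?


FOV = 18.1 deg = 0.3159046 rad
swath = 2 * alt * tan(FOV/2) = 2 * 253.138 * tan(0.1579523)
swath = 2 * 253.138 * 0.1592791
swath = 80.6392 km

80.6392 km


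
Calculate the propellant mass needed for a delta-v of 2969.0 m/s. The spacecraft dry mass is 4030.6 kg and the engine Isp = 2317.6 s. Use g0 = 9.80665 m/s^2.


ve = Isp * g0 = 2317.6 * 9.80665 = 22727.892040 m/s
mass ratio = exp(dv/ve) = exp(2969.0/22727.892040) = 1.13954885
m_prop = m_dry * (mr - 1) = 4030.6 * (1.13954885 - 1)
m_prop = 562.4656 kg

562.4656 kg


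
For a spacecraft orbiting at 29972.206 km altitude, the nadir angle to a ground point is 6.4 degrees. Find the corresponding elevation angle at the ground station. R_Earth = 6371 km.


r = R_E + alt = 36343.2060 km
Law of sines in the satellite / Earth-center / ground-point triangle:
  sin(nadir)/R_E = sin(90 + el)/r  =>  cos(el) = (r/R_E)*sin(nadir)
cos(el) = (36343.2060 / 6371.0000) * sin(6.4 deg) = 0.6358717
el = arccos(0.6358717) = 50.5153 deg
(Earth-central angle = 90 - nadir - el = 33.0847 deg)

50.5153 degrees


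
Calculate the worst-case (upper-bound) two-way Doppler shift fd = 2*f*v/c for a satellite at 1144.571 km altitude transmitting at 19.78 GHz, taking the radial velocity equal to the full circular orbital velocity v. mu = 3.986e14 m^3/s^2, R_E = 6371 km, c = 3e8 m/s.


r = 7.515571e+06 m
v = sqrt(mu/r) = 7282.6201 m/s (worst-case radial velocity)
f = 19.78 GHz = 1.978e+10 Hz
fd = 2*f*v/c = 2*1.978e+10*7282.6201/3.0e+08
fd = 960334.8389 Hz

960334.8389 Hz


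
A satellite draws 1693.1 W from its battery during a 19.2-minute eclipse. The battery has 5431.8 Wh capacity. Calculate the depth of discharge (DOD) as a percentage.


E_used = P * t / 60 = 1693.1 * 19.2 / 60 = 541.7920 Wh
DOD = E_used / E_total * 100 = 541.7920 / 5431.8 * 100
DOD = 9.9744 %

9.9744 %


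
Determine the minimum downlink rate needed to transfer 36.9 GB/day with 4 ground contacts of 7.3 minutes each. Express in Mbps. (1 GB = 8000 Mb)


total contact time = 4 * 7.3 * 60 = 1752.0000 s
data = 36.9 GB = 295200.0000 Mb
rate = 295200.0000 / 1752.0000 = 168.4932 Mbps

168.4932 Mbps
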